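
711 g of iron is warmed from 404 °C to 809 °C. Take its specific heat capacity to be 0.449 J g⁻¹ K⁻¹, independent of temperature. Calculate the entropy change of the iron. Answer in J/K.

In kelvin: T₁ = 677.15 K, T₂ = 1082.15 K. ΔS = ∫dQ_rev/T = m c ln(T₂/T₁) = 711 × 0.449 × ln(1082.15/677.15) = 150 J/K.

ΔS = 150 J/K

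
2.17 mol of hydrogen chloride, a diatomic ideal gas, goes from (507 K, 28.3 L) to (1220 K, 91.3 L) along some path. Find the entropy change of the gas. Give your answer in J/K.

Entropy is a state function: ΔS = nC_V ln(T₂/T₁) + nR ln(V₂/V₁), with C_V = 5R/2 = 20.79 J mol⁻¹ K⁻¹ for a diatomic ideal gas.
ΔS = 2.17 × [20.79 × ln(1220/507) + 8.314 × ln(91.3/28.3)] = 60.7 J/K.

ΔS = 60.7 J/K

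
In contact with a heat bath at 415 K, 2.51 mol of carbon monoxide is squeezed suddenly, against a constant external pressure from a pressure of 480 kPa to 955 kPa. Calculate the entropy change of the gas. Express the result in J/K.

Entropy is a state function, so ΔS_gas depends only on the end states.
For an isothermal ideal gas ΔS_gas = nR ln(P₁/P₂) = 2.51 × 8.314 × ln(480/955) = -14.4 J/K.

ΔS_gas = -14.4 J/K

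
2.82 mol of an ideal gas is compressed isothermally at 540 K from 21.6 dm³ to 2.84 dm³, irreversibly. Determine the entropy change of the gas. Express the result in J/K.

ΔS_gas = -47.6 J/K

Entropy is a state function, so ΔS_gas depends only on the end states.
For an isothermal ideal gas ΔS_gas = nR ln(V₂/V₁) = 2.82 × 8.314 × ln(2.84/21.6) = -47.6 J/K.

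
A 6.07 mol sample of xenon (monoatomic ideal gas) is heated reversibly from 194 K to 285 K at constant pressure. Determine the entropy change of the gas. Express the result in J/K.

ΔS = 48.5 J/K

At constant pressure, ΔS = nC_p ln(T₂/T₁) with C_p = 5R/2 = 20.79 J mol⁻¹ K⁻¹.
ΔS = 6.07 × 20.79 × ln(285/194) = 48.5 J/K.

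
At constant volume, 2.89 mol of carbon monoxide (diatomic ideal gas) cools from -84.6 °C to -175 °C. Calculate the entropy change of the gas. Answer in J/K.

In kelvin: T₁ = 188.55 K, T₂ = 98.15 K. At constant volume, ΔS = nC_V ln(T₂/T₁) with C_V = 5R/2 = 20.79 J mol⁻¹ K⁻¹.
ΔS = 2.89 × 20.79 × ln(98.15/188.55) = -39.2 J/K.

ΔS = -39.2 J/K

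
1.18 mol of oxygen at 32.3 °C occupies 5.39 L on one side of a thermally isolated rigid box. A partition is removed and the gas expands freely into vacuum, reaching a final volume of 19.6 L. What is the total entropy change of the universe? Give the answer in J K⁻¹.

ΔS_universe = 12.7 J/K

For an ideal gas in free expansion Q = 0 and W = 0, so T is unchanged.
Entropy is a state function; using a reversible isothermal path, ΔS_gas = nR ln(V₂/V₁) = 1.18 × 8.314 × ln(19.6/5.39) = 12.7 J/K.
The insulated surroundings exchange no heat, so ΔS_surr = 0 and ΔS_universe = ΔS_gas.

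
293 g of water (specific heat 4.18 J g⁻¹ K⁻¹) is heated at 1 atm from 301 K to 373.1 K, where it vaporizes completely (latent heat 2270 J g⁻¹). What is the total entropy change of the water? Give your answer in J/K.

ΔS = 2050 J/K

Warming step: ΔS₁ = m c ln(T_tr/T_i) = 293 × 4.18 × ln(373.1/301) = 263 J/K.
Phase change: ΔS₂ = +mL/T_tr = 293 × 2270 / 373.1 = 1783 J/K.
ΔS_total = (263) + (1783) = 2050 J/K.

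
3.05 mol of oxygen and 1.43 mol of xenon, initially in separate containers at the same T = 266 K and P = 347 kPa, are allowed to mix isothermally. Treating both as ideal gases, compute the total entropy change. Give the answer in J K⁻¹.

Mole fractions: x_A = 3.05/4.48 = 0.681, x_B = 0.319.
ΔS_mix = −R(n_A ln x_A + n_B ln x_B) = −8.314 × (3.05 ln 0.681 + 1.43 ln 0.319) = 23.3 J/K.

ΔS_mix = 23.3 J/K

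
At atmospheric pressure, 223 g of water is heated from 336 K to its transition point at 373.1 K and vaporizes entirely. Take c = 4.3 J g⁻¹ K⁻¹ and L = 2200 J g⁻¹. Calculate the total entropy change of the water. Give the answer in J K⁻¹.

ΔS = 1420 J/K

Warming step: ΔS₁ = m c ln(T_tr/T_i) = 223 × 4.3 × ln(373.1/336) = 100.4 J/K.
Phase change: ΔS₂ = +mL/T_tr = 223 × 2200 / 373.1 = 1315 J/K.
ΔS_total = (100.4) + (1315) = 1420 J/K.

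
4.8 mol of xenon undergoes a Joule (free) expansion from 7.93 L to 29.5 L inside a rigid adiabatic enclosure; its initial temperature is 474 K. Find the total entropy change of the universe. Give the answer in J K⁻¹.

ΔS_universe = 52.4 J/K

No heat is exchanged and no work is done, so the ideal-gas temperature stays constant.
Entropy is a state function; using a reversible isothermal path, ΔS_gas = nR ln(V₂/V₁) = 4.8 × 8.314 × ln(29.5/7.93) = 52.4 J/K.
The insulated surroundings exchange no heat, so ΔS_surr = 0 and ΔS_universe = ΔS_gas.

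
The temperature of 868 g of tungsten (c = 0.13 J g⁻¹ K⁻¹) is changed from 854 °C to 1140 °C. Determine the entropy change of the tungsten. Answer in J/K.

ΔS = 25.5 J/K

In kelvin: T₁ = 1127.15 K, T₂ = 1413.15 K. ΔS = ∫dQ_rev/T = m c ln(T₂/T₁) = 868 × 0.13 × ln(1413.15/1127.15) = 25.5 J/K.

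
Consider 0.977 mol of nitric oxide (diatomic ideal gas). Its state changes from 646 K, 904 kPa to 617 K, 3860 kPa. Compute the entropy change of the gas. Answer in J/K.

ΔS = nC_p ln(T₂/T₁) − nR ln(P₂/P₁), with C_p = 7R/2 = 29.1 J mol⁻¹ K⁻¹ for a diatomic ideal gas.
ΔS = 0.977 × [29.1 × ln(617/646) − 8.314 × ln(3860/904)] = -13.1 J/K.

ΔS = -13.1 J/K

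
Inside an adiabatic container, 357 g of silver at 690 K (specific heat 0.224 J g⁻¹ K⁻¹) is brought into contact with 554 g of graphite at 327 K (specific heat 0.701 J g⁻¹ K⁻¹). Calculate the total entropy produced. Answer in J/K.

ΔS_total = 21.6 J/K

Energy balance: T_f = (m₁c₁T₁ + m₂c₂T₂)/(m₁c₁ + m₂c₂) = 388.98 K.
ΔS₁ = m₁c₁ ln(T_f/T₁) = 79.968 × ln(388.98/690) = -45.83 J/K.
ΔS₂ = m₂c₂ ln(T_f/T₂) = 388.354 × ln(388.98/327) = 67.41 J/K.
ΔS_total = -45.83 + 67.41 = 21.6 J/K.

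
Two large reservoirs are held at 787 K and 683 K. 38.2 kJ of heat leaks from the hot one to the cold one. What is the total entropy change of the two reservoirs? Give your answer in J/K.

ΔS_total = 7.39 J/K

ΔS_hot = −Q/T_H = −38200/787 = -48.54 J/K and ΔS_cold = +Q/T_C = 38200/683 = 55.93 J/K.
ΔS_total = -48.54 + 55.93 = 7.39 J/K, positive as the second law requires.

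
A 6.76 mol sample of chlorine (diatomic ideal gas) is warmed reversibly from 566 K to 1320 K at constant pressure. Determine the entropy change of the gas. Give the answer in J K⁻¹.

ΔS = 167 J/K

At constant pressure, ΔS = nC_p ln(T₂/T₁) with C_p = 7R/2 = 29.1 J mol⁻¹ K⁻¹.
ΔS = 6.76 × 29.1 × ln(1320/566) = 167 J/K.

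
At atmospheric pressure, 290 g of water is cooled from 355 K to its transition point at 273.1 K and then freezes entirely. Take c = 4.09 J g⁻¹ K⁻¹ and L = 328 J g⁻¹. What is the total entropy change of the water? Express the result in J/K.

ΔS = -659 J/K

Cooling step: ΔS₁ = m c ln(T_tr/T_i) = 290 × 4.09 × ln(273.1/355) = -311.1 J/K.
Phase change: ΔS₂ = −mL/T_tr = −290 × 328 / 273.1 = -348.3 J/K.
ΔS_total = (-311.1) + (-348.3) = -659 J/K.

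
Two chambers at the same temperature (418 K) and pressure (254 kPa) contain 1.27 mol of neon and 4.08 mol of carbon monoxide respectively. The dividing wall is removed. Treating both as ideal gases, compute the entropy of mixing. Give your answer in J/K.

ΔS_mix = 24.4 J/K

Mole fractions: x_A = 1.27/5.35 = 0.237, x_B = 0.763.
ΔS_mix = −R(n_A ln x_A + n_B ln x_B) = −8.314 × (1.27 ln 0.237 + 4.08 ln 0.763) = 24.4 J/K.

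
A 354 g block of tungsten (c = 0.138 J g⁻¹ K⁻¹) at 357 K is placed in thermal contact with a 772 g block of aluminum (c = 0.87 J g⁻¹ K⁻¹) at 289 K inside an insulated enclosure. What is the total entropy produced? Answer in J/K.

ΔS_total = 1.08 J/K

Energy balance: T_f = (m₁c₁T₁ + m₂c₂T₂)/(m₁c₁ + m₂c₂) = 293.61 K.
ΔS₁ = m₁c₁ ln(T_f/T₁) = 48.852 × ln(293.61/357) = -9.55 J/K.
ΔS₂ = m₂c₂ ln(T_f/T₂) = 671.64 × ln(293.61/289) = 10.63 J/K.
ΔS_total = -9.55 + 10.63 = 1.08 J/K.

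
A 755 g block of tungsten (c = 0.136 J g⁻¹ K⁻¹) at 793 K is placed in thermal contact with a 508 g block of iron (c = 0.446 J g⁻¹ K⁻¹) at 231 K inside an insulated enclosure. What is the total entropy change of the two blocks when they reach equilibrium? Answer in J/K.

ΔS_total = 59.2 J/K

Energy balance: T_f = (m₁c₁T₁ + m₂c₂T₂)/(m₁c₁ + m₂c₂) = 406.27 K.
ΔS₁ = m₁c₁ ln(T_f/T₁) = 102.68 × ln(406.27/793) = -68.67 J/K.
ΔS₂ = m₂c₂ ln(T_f/T₂) = 226.568 × ln(406.27/231) = 127.9 J/K.
ΔS_total = -68.67 + 127.9 = 59.2 J/K.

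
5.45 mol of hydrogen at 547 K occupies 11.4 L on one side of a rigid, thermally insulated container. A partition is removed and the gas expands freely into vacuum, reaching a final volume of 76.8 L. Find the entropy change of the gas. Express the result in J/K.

No heat is exchanged and no work is done, so the ideal-gas temperature stays constant.
Entropy is a state function; using a reversible isothermal path, ΔS_gas = nR ln(V₂/V₁) = 5.45 × 8.314 × ln(76.8/11.4) = 86.4 J/K.

ΔS_gas = 86.4 J/K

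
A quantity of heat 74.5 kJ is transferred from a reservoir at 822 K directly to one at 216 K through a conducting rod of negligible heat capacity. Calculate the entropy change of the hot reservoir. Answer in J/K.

ΔS_hot = -90.6 J/K

The hot reservoir loses heat Q, so ΔS_hot = −Q/T_H = −74500/822 = -90.6 J/K.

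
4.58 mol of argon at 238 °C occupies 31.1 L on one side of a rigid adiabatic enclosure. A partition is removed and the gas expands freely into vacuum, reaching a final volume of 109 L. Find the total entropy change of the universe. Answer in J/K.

For an ideal gas in free expansion Q = 0 and W = 0, so T is unchanged.
Entropy is a state function; using a reversible isothermal path, ΔS_gas = nR ln(V₂/V₁) = 4.58 × 8.314 × ln(109/31.1) = 47.8 J/K.
The insulated surroundings exchange no heat, so ΔS_surr = 0 and ΔS_universe = ΔS_gas.

ΔS_universe = 47.8 J/K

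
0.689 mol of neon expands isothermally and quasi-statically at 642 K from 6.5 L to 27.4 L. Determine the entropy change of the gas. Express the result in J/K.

ΔS_gas = 8.24 J/K

For an isothermal ideal gas ΔS_gas = nR ln(V₂/V₁) = 0.689 × 8.314 × ln(27.4/6.5) = 8.24 J/K.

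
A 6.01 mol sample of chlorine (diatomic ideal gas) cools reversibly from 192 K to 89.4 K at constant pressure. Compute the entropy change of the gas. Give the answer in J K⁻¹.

ΔS = -134 J/K

At constant pressure, ΔS = nC_p ln(T₂/T₁) with C_p = 7R/2 = 29.1 J mol⁻¹ K⁻¹.
ΔS = 6.01 × 29.1 × ln(89.4/192) = -134 J/K.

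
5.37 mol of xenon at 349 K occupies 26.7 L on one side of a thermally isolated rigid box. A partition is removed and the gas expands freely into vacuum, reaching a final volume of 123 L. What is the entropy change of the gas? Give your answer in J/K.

For an ideal gas in free expansion Q = 0 and W = 0, so T is unchanged.
Entropy is a state function; using a reversible isothermal path, ΔS_gas = nR ln(V₂/V₁) = 5.37 × 8.314 × ln(123/26.7) = 68.2 J/K.

ΔS_gas = 68.2 J/K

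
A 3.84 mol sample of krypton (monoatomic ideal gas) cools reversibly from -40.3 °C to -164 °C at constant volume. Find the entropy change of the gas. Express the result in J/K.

ΔS = -36.3 J/K

In kelvin: T₁ = 232.85 K, T₂ = 109.15 K. At constant volume, ΔS = nC_V ln(T₂/T₁) with C_V = 3R/2 = 12.47 J mol⁻¹ K⁻¹.
ΔS = 3.84 × 12.47 × ln(109.15/232.85) = -36.3 J/K.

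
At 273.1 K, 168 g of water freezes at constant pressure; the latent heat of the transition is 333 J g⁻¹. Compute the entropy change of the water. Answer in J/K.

Heat released by the substance: Q = −mL = −168 × 333 = −55944 J.
At constant T, ΔS = Q_rev/T = −55944 / 273.1 = -205 J/K.

ΔS = -205 J/K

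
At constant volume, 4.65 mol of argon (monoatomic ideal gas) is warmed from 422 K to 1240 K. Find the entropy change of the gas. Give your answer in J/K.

At constant volume, ΔS = nC_V ln(T₂/T₁) with C_V = 3R/2 = 12.47 J mol⁻¹ K⁻¹.
ΔS = 4.65 × 12.47 × ln(1240/422) = 62.5 J/K.

ΔS = 62.5 J/K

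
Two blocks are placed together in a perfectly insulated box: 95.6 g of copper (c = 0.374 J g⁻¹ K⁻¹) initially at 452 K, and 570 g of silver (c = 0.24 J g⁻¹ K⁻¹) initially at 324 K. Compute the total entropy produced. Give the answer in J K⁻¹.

Energy balance: T_f = (m₁c₁T₁ + m₂c₂T₂)/(m₁c₁ + m₂c₂) = 350.52 K.
ΔS₁ = m₁c₁ ln(T_f/T₁) = 35.7544 × ln(350.52/452) = -9.091 J/K.
ΔS₂ = m₂c₂ ln(T_f/T₂) = 136.8 × ln(350.52/324) = 10.76 J/K.
ΔS_total = -9.091 + 10.76 = 1.67 J/K.

ΔS_total = 1.67 J/K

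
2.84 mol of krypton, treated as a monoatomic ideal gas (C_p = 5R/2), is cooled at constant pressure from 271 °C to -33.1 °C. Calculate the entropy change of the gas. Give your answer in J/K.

ΔS = -48.3 J/K

In kelvin: T₁ = 544.15 K, T₂ = 240.05 K. At constant pressure, ΔS = nC_p ln(T₂/T₁) with C_p = 5R/2 = 20.79 J mol⁻¹ K⁻¹.
ΔS = 2.84 × 20.79 × ln(240.05/544.15) = -48.3 J/K.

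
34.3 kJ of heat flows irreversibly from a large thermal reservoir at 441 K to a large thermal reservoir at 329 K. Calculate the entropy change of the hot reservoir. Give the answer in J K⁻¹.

ΔS_hot = -77.8 J/K

The hot reservoir loses heat Q, so ΔS_hot = −Q/T_H = −34300/441 = -77.8 J/K.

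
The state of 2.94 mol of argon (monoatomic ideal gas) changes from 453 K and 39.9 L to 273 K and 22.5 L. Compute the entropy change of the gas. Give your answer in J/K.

ΔS = -32.6 J/K

Entropy is a state function: ΔS = nC_V ln(T₂/T₁) + nR ln(V₂/V₁), with C_V = 3R/2 = 12.47 J mol⁻¹ K⁻¹ for a monoatomic ideal gas.
ΔS = 2.94 × [12.47 × ln(273/453) + 8.314 × ln(22.5/39.9)] = -32.6 J/K.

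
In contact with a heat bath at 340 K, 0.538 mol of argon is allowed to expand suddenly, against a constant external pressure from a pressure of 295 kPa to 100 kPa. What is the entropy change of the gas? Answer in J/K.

Entropy is a state function, so ΔS_gas depends only on the end states.
For an isothermal ideal gas ΔS_gas = nR ln(P₁/P₂) = 0.538 × 8.314 × ln(295/100) = 4.84 J/K.

ΔS_gas = 4.84 J/K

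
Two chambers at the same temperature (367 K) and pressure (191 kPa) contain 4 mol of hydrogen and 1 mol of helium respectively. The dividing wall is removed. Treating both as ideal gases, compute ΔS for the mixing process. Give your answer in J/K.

Mole fractions: x_A = 4/5 = 0.8, x_B = 0.2.
ΔS_mix = −R(n_A ln x_A + n_B ln x_B) = −8.314 × (4 ln 0.8 + 1 ln 0.2) = 20.8 J/K.

ΔS_mix = 20.8 J/K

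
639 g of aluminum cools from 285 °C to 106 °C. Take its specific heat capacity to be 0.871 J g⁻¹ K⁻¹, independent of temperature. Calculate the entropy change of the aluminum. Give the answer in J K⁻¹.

ΔS = -215 J/K

In kelvin: T₁ = 558.15 K, T₂ = 379.15 K. ΔS = ∫dQ_rev/T = m c ln(T₂/T₁) = 639 × 0.871 × ln(379.15/558.15) = -215 J/K.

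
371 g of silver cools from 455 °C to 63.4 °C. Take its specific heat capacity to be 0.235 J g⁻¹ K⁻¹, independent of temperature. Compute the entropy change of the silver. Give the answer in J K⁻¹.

In kelvin: T₁ = 728.15 K, T₂ = 336.55 K. ΔS = ∫dQ_rev/T = m c ln(T₂/T₁) = 371 × 0.235 × ln(336.55/728.15) = -67.3 J/K.

ΔS = -67.3 J/K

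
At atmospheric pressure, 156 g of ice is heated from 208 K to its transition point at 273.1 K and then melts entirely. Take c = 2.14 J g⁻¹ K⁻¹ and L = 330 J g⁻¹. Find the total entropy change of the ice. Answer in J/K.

ΔS = 279 J/K

Warming step: ΔS₁ = m c ln(T_tr/T_i) = 156 × 2.14 × ln(273.1/208) = 90.9 J/K.
Phase change: ΔS₂ = +mL/T_tr = 156 × 330 / 273.1 = 188.5 J/K.
ΔS_total = (90.9) + (188.5) = 279 J/K.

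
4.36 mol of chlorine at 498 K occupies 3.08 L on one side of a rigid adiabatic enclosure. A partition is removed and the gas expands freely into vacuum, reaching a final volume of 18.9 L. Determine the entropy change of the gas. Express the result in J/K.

For an ideal gas in free expansion Q = 0 and W = 0, so T is unchanged.
Entropy is a state function; using a reversible isothermal path, ΔS_gas = nR ln(V₂/V₁) = 4.36 × 8.314 × ln(18.9/3.08) = 65.8 J/K.

ΔS_gas = 65.8 J/K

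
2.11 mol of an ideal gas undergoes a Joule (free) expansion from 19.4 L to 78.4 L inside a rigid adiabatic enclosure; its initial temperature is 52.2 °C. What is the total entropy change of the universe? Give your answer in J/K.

No heat is exchanged and no work is done, so the ideal-gas temperature stays constant.
Entropy is a state function; using a reversible isothermal path, ΔS_gas = nR ln(V₂/V₁) = 2.11 × 8.314 × ln(78.4/19.4) = 24.5 J/K.
The insulated surroundings exchange no heat, so ΔS_surr = 0 and ΔS_universe = ΔS_gas.

ΔS_universe = 24.5 J/K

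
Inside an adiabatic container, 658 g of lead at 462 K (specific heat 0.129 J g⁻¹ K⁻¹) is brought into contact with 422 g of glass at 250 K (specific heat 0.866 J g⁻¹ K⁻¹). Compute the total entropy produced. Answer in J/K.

Energy balance: T_f = (m₁c₁T₁ + m₂c₂T₂)/(m₁c₁ + m₂c₂) = 289.96 K.
ΔS₁ = m₁c₁ ln(T_f/T₁) = 84.882 × ln(289.96/462) = -39.54 J/K.
ΔS₂ = m₂c₂ ln(T_f/T₂) = 365.452 × ln(289.96/250) = 54.19 J/K.
ΔS_total = -39.54 + 54.19 = 14.6 J/K.

ΔS_total = 14.6 J/K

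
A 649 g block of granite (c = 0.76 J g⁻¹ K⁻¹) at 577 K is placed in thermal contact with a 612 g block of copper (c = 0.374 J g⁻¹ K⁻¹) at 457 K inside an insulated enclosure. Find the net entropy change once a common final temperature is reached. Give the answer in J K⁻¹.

ΔS_total = 4.12 J/K

Energy balance: T_f = (m₁c₁T₁ + m₂c₂T₂)/(m₁c₁ + m₂c₂) = 538.96 K.
ΔS₁ = m₁c₁ ln(T_f/T₁) = 493.24 × ln(538.96/577) = -33.64 J/K.
ΔS₂ = m₂c₂ ln(T_f/T₂) = 228.888 × ln(538.96/457) = 37.76 J/K.
ΔS_total = -33.64 + 37.76 = 4.12 J/K.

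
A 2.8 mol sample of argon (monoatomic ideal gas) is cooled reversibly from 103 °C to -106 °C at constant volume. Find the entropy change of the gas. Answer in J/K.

ΔS = -28.3 J/K

In kelvin: T₁ = 376.15 K, T₂ = 167.15 K. At constant volume, ΔS = nC_V ln(T₂/T₁) with C_V = 3R/2 = 12.47 J mol⁻¹ K⁻¹.
ΔS = 2.8 × 12.47 × ln(167.15/376.15) = -28.3 J/K.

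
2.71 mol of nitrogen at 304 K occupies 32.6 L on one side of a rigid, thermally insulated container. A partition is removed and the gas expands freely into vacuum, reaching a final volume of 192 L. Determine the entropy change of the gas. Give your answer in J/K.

ΔS_gas = 40 J/K

No heat is exchanged and no work is done, so the ideal-gas temperature stays constant.
Entropy is a state function; using a reversible isothermal path, ΔS_gas = nR ln(V₂/V₁) = 2.71 × 8.314 × ln(192/32.6) = 40 J/K.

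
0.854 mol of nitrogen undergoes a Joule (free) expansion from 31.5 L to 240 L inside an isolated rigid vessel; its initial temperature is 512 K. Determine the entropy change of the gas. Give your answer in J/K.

No heat is exchanged and no work is done, so the ideal-gas temperature stays constant.
Entropy is a state function; using a reversible isothermal path, ΔS_gas = nR ln(V₂/V₁) = 0.854 × 8.314 × ln(240/31.5) = 14.4 J/K.

ΔS_gas = 14.4 J/K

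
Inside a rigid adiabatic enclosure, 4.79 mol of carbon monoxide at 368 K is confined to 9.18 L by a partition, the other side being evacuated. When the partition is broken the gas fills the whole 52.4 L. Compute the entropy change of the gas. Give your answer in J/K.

ΔS_gas = 69.4 J/K

No heat is exchanged and no work is done, so the ideal-gas temperature stays constant.
Entropy is a state function; using a reversible isothermal path, ΔS_gas = nR ln(V₂/V₁) = 4.79 × 8.314 × ln(52.4/9.18) = 69.4 J/K.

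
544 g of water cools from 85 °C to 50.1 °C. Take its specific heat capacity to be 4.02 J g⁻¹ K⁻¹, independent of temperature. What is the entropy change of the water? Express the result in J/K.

ΔS = -224 J/K

In kelvin: T₁ = 358.15 K, T₂ = 323.25 K. ΔS = ∫dQ_rev/T = m c ln(T₂/T₁) = 544 × 4.02 × ln(323.25/358.15) = -224 J/K.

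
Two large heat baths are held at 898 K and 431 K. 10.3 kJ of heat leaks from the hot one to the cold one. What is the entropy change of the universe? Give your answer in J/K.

ΔS_hot = −Q/T_H = −10300/898 = -11.47 J/K and ΔS_cold = +Q/T_C = 10300/431 = 23.9 J/K.
ΔS_total = -11.47 + 23.9 = 12.4 J/K, positive as the second law requires.

ΔS_total = 12.4 J/K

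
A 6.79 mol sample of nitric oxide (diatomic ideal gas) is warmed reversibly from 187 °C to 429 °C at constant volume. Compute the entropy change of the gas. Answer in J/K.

In kelvin: T₁ = 460.15 K, T₂ = 702.15 K. At constant volume, ΔS = nC_V ln(T₂/T₁) with C_V = 5R/2 = 20.79 J mol⁻¹ K⁻¹.
ΔS = 6.79 × 20.79 × ln(702.15/460.15) = 59.6 J/K.

ΔS = 59.6 J/K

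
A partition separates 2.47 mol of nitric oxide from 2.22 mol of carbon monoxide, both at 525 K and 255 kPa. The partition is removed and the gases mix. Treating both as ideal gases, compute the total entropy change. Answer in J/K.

Mole fractions: x_A = 2.47/4.69 = 0.527, x_B = 0.473.
ΔS_mix = −R(n_A ln x_A + n_B ln x_B) = −8.314 × (2.47 ln 0.527 + 2.22 ln 0.473) = 27 J/K.

ΔS_mix = 27 J/K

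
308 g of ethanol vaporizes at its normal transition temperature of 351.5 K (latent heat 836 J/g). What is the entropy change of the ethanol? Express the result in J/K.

ΔS = 733 J/K

Heat absorbed by the substance: Q = mL = 308 × 836 = 257488 J.
At constant T, ΔS = Q_rev/T = 257488 / 351.5 = 733 J/K.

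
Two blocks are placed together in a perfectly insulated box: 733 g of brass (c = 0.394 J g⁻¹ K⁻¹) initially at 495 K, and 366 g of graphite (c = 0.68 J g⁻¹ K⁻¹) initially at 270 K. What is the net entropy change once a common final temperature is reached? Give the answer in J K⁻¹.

ΔS_total = 23.8 J/K

Energy balance: T_f = (m₁c₁T₁ + m₂c₂T₂)/(m₁c₁ + m₂c₂) = 390.85 K.
ΔS₁ = m₁c₁ ln(T_f/T₁) = 288.802 × ln(390.85/495) = -68.22 J/K.
ΔS₂ = m₂c₂ ln(T_f/T₂) = 248.88 × ln(390.85/270) = 92.06 J/K.
ΔS_total = -68.22 + 92.06 = 23.8 J/K.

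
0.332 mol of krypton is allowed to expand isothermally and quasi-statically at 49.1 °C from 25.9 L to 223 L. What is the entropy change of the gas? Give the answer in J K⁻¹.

For an isothermal ideal gas ΔS_gas = nR ln(V₂/V₁) = 0.332 × 8.314 × ln(223/25.9) = 5.94 J/K.

ΔS_gas = 5.94 J/K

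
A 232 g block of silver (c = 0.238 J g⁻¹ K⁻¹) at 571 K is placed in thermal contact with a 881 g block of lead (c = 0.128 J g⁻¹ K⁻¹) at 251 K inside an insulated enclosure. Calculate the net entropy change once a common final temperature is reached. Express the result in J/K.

Energy balance: T_f = (m₁c₁T₁ + m₂c₂T₂)/(m₁c₁ + m₂c₂) = 356.18 K.
ΔS₁ = m₁c₁ ln(T_f/T₁) = 55.216 × ln(356.18/571) = -26.06 J/K.
ΔS₂ = m₂c₂ ln(T_f/T₂) = 112.768 × ln(356.18/251) = 39.47 J/K.
ΔS_total = -26.06 + 39.47 = 13.4 J/K.

ΔS_total = 13.4 J/K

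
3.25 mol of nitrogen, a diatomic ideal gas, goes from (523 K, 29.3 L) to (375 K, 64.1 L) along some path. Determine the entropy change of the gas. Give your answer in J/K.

ΔS = -1.32 J/K

Entropy is a state function: ΔS = nC_V ln(T₂/T₁) + nR ln(V₂/V₁), with C_V = 5R/2 = 20.79 J mol⁻¹ K⁻¹ for a diatomic ideal gas.
ΔS = 3.25 × [20.79 × ln(375/523) + 8.314 × ln(64.1/29.3)] = -1.32 J/K.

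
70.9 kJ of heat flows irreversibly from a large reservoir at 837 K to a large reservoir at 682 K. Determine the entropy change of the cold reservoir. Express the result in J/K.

The cold reservoir gains heat Q, so ΔS_cold = +Q/T_C = 70900/682 = 104 J/K.

ΔS_cold = 104 J/K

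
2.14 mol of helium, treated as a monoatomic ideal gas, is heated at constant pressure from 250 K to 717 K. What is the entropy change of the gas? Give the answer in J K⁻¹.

At constant pressure, ΔS = nC_p ln(T₂/T₁) with C_p = 5R/2 = 20.79 J mol⁻¹ K⁻¹.
ΔS = 2.14 × 20.79 × ln(717/250) = 46.9 J/K.

ΔS = 46.9 J/K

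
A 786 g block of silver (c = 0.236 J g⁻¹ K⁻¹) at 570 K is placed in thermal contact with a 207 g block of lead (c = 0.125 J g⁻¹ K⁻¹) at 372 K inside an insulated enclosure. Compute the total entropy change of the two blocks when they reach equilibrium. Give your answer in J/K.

Energy balance: T_f = (m₁c₁T₁ + m₂c₂T₂)/(m₁c₁ + m₂c₂) = 545.76 K.
ΔS₁ = m₁c₁ ln(T_f/T₁) = 185.496 × ln(545.76/570) = -8.06 J/K.
ΔS₂ = m₂c₂ ln(T_f/T₂) = 25.875 × ln(545.76/372) = 9.918 J/K.
ΔS_total = -8.06 + 9.918 = 1.86 J/K.

ΔS_total = 1.86 J/K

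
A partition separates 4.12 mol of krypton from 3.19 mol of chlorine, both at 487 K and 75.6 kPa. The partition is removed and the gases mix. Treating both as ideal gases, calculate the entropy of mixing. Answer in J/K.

Mole fractions: x_A = 4.12/7.31 = 0.564, x_B = 0.436.
ΔS_mix = −R(n_A ln x_A + n_B ln x_B) = −8.314 × (4.12 ln 0.564 + 3.19 ln 0.436) = 41.6 J/K.

ΔS_mix = 41.6 J/K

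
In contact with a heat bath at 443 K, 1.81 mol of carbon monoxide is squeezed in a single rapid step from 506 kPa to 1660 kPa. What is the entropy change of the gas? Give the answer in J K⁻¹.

Entropy is a state function, so ΔS_gas depends only on the end states.
For an isothermal ideal gas ΔS_gas = nR ln(P₁/P₂) = 1.81 × 8.314 × ln(506/1660) = -17.9 J/K.

ΔS_gas = -17.9 J/K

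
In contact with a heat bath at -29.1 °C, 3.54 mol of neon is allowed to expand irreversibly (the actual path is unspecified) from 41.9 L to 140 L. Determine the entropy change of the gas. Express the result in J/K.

Entropy is a state function, so ΔS_gas depends only on the end states.
For an isothermal ideal gas ΔS_gas = nR ln(V₂/V₁) = 3.54 × 8.314 × ln(140/41.9) = 35.5 J/K.

ΔS_gas = 35.5 J/K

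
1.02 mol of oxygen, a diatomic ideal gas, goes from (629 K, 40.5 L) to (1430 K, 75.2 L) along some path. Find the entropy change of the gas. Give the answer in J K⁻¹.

Entropy is a state function: ΔS = nC_V ln(T₂/T₁) + nR ln(V₂/V₁), with C_V = 5R/2 = 20.79 J mol⁻¹ K⁻¹ for a diatomic ideal gas.
ΔS = 1.02 × [20.79 × ln(1430/629) + 8.314 × ln(75.2/40.5)] = 22.7 J/K.

ΔS = 22.7 J/K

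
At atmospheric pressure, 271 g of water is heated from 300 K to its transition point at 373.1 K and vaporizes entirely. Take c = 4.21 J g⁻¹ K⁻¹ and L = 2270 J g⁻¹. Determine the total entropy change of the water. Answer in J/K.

ΔS = 1900 J/K

Warming step: ΔS₁ = m c ln(T_tr/T_i) = 271 × 4.21 × ln(373.1/300) = 248.8 J/K.
Phase change: ΔS₂ = +mL/T_tr = 271 × 2270 / 373.1 = 1649 J/K.
ΔS_total = (248.8) + (1649) = 1900 J/K.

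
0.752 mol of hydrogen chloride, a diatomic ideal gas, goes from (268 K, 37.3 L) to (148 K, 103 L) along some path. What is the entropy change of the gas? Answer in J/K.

ΔS = -2.93 J/K

Entropy is a state function: ΔS = nC_V ln(T₂/T₁) + nR ln(V₂/V₁), with C_V = 5R/2 = 20.79 J mol⁻¹ K⁻¹ for a diatomic ideal gas.
ΔS = 0.752 × [20.79 × ln(148/268) + 8.314 × ln(103/37.3)] = -2.93 J/K.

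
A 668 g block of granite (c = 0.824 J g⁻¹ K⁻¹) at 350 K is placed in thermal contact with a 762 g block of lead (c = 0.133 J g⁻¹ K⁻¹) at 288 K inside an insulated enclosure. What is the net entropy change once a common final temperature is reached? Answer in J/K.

Energy balance: T_f = (m₁c₁T₁ + m₂c₂T₂)/(m₁c₁ + m₂c₂) = 340.36 K.
ΔS₁ = m₁c₁ ln(T_f/T₁) = 550.432 × ln(340.36/350) = -15.37 J/K.
ΔS₂ = m₂c₂ ln(T_f/T₂) = 101.346 × ln(340.36/288) = 16.93 J/K.
ΔS_total = -15.37 + 16.93 = 1.56 J/K.

ΔS_total = 1.56 J/K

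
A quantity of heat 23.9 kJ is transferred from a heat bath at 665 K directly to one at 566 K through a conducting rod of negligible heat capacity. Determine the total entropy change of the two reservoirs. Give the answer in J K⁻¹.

ΔS_total = 6.29 J/K

ΔS_hot = −Q/T_H = −23900/665 = -35.94 J/K and ΔS_cold = +Q/T_C = 23900/566 = 42.23 J/K.
ΔS_total = -35.94 + 42.23 = 6.29 J/K, positive as the second law requires.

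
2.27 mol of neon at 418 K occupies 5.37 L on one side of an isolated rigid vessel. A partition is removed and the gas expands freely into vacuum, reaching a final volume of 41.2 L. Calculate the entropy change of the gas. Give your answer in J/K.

No heat is exchanged and no work is done, so the ideal-gas temperature stays constant.
Entropy is a state function; using a reversible isothermal path, ΔS_gas = nR ln(V₂/V₁) = 2.27 × 8.314 × ln(41.2/5.37) = 38.5 J/K.

ΔS_gas = 38.5 J/K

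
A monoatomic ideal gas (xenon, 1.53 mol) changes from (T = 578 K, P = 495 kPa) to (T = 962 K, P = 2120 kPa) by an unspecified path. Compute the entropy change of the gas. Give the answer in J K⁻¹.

ΔS = nC_p ln(T₂/T₁) − nR ln(P₂/P₁), with C_p = 5R/2 = 20.79 J mol⁻¹ K⁻¹ for a monoatomic ideal gas.
ΔS = 1.53 × [20.79 × ln(962/578) − 8.314 × ln(2120/495)] = -2.3 J/K.

ΔS = -2.3 J/K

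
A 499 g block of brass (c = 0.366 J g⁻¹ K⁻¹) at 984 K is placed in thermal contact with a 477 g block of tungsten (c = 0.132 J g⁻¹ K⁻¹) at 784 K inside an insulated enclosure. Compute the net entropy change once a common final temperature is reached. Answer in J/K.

Energy balance: T_f = (m₁c₁T₁ + m₂c₂T₂)/(m₁c₁ + m₂c₂) = 932.73 K.
ΔS₁ = m₁c₁ ln(T_f/T₁) = 182.634 × ln(932.73/984) = -9.7736 J/K.
ΔS₂ = m₂c₂ ln(T_f/T₂) = 62.964 × ln(932.73/784) = 10.937 J/K.
ΔS_total = -9.7736 + 10.937 = 1.16 J/K.

ΔS_total = 1.16 J/K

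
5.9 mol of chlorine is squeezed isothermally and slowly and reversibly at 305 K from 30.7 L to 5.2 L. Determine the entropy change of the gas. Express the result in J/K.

For an isothermal ideal gas ΔS_gas = nR ln(V₂/V₁) = 5.9 × 8.314 × ln(5.2/30.7) = -87.1 J/K.

ΔS_gas = -87.1 J/K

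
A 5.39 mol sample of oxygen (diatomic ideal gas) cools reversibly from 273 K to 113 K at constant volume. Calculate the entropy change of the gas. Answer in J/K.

At constant volume, ΔS = nC_V ln(T₂/T₁) with C_V = 5R/2 = 20.79 J mol⁻¹ K⁻¹.
ΔS = 5.39 × 20.79 × ln(113/273) = -98.8 J/K.

ΔS = -98.8 J/K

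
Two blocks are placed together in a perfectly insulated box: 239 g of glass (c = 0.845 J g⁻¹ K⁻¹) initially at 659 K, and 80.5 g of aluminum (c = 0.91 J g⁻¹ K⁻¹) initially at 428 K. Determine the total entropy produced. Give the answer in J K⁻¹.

Energy balance: T_f = (m₁c₁T₁ + m₂c₂T₂)/(m₁c₁ + m₂c₂) = 597.51 K.
ΔS₁ = m₁c₁ ln(T_f/T₁) = 201.955 × ln(597.51/659) = -19.78 J/K.
ΔS₂ = m₂c₂ ln(T_f/T₂) = 73.255 × ln(597.51/428) = 24.44 J/K.
ΔS_total = -19.78 + 24.44 = 4.66 J/K.

ΔS_total = 4.66 J/K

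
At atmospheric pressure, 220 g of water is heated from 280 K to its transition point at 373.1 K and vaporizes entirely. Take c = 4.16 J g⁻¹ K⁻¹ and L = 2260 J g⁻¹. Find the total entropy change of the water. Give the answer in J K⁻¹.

Warming step: ΔS₁ = m c ln(T_tr/T_i) = 220 × 4.16 × ln(373.1/280) = 262.7 J/K.
Phase change: ΔS₂ = +mL/T_tr = 220 × 2260 / 373.1 = 1333 J/K.
ΔS_total = (262.7) + (1333) = 1600 J/K.

ΔS = 1600 J/K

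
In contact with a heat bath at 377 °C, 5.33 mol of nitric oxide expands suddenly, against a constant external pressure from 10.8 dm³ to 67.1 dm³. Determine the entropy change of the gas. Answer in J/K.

ΔS_gas = 80.9 J/K

Entropy is a state function, so ΔS_gas depends only on the end states.
For an isothermal ideal gas ΔS_gas = nR ln(V₂/V₁) = 5.33 × 8.314 × ln(67.1/10.8) = 80.9 J/K.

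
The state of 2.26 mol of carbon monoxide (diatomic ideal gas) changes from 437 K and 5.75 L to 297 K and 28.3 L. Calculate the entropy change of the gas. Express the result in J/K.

Entropy is a state function: ΔS = nC_V ln(T₂/T₁) + nR ln(V₂/V₁), with C_V = 5R/2 = 20.79 J mol⁻¹ K⁻¹ for a diatomic ideal gas.
ΔS = 2.26 × [20.79 × ln(297/437) + 8.314 × ln(28.3/5.75)] = 11.8 J/K.

ΔS = 11.8 J/K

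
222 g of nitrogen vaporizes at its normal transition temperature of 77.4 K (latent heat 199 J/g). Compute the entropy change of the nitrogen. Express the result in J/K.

Heat absorbed by the substance: Q = mL = 222 × 199 = 44178 J.
At constant T, ΔS = Q_rev/T = 44178 / 77.4 = 571 J/K.

ΔS = 571 J/K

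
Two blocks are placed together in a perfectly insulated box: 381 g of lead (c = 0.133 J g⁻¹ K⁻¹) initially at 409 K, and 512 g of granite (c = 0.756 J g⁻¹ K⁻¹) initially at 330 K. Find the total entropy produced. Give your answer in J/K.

Energy balance: T_f = (m₁c₁T₁ + m₂c₂T₂)/(m₁c₁ + m₂c₂) = 339.14 K.
ΔS₁ = m₁c₁ ln(T_f/T₁) = 50.673 × ln(339.14/409) = -9.49 J/K.
ΔS₂ = m₂c₂ ln(T_f/T₂) = 387.072 × ln(339.14/330) = 10.58 J/K.
ΔS_total = -9.49 + 10.58 = 1.09 J/K.

ΔS_total = 1.09 J/K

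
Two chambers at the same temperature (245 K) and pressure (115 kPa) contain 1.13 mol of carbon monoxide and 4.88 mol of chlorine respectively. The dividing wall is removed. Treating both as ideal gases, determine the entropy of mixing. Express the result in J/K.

Mole fractions: x_A = 1.13/6.01 = 0.188, x_B = 0.812.
ΔS_mix = −R(n_A ln x_A + n_B ln x_B) = −8.314 × (1.13 ln 0.188 + 4.88 ln 0.812) = 24.2 J/K.

ΔS_mix = 24.2 J/K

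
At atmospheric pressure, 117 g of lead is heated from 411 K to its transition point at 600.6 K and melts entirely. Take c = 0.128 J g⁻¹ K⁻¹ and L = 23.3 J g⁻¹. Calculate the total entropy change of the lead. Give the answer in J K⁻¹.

ΔS = 10.2 J/K

Warming step: ΔS₁ = m c ln(T_tr/T_i) = 117 × 0.128 × ln(600.6/411) = 5.681 J/K.
Phase change: ΔS₂ = +mL/T_tr = 117 × 23.3 / 600.6 = 4.539 J/K.
ΔS_total = (5.681) + (4.539) = 10.2 J/K.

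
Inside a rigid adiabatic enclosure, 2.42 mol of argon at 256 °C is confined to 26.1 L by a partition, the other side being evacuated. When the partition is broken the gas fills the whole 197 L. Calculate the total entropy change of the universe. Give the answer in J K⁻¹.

ΔS_universe = 40.7 J/K

No heat is exchanged and no work is done, so the ideal-gas temperature stays constant.
Entropy is a state function; using a reversible isothermal path, ΔS_gas = nR ln(V₂/V₁) = 2.42 × 8.314 × ln(197/26.1) = 40.7 J/K.
The insulated surroundings exchange no heat, so ΔS_surr = 0 and ΔS_universe = ΔS_gas.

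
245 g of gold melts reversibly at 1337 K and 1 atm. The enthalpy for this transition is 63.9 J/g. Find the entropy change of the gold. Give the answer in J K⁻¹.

ΔS = 11.7 J/K

Heat absorbed by the substance: Q = mL = 245 × 63.9 = 15655.5 J.
At constant T, ΔS = Q_rev/T = 15655.5 / 1337 = 11.7 J/K.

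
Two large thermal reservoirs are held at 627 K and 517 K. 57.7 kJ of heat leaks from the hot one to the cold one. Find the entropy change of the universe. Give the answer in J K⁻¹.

ΔS_hot = −Q/T_H = −57700/627 = -92.03 J/K and ΔS_cold = +Q/T_C = 57700/517 = 111.6 J/K.
ΔS_total = -92.03 + 111.6 = 19.6 J/K, positive as the second law requires.

ΔS_total = 19.6 J/K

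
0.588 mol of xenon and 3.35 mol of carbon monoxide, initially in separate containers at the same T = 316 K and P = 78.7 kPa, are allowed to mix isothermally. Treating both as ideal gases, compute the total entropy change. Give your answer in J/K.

ΔS_mix = 13.8 J/K

Mole fractions: x_A = 0.588/3.94 = 0.149, x_B = 0.851.
ΔS_mix = −R(n_A ln x_A + n_B ln x_B) = −8.314 × (0.588 ln 0.149 + 3.35 ln 0.851) = 13.8 J/K.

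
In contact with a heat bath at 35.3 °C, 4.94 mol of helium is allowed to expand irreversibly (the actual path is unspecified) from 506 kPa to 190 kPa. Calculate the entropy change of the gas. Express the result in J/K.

Entropy is a state function, so ΔS_gas depends only on the end states.
For an isothermal ideal gas ΔS_gas = nR ln(P₁/P₂) = 4.94 × 8.314 × ln(506/190) = 40.2 J/K.

ΔS_gas = 40.2 J/K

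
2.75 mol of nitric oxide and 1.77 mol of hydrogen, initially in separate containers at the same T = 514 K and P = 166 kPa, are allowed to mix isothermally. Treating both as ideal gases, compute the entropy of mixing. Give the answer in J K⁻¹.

ΔS_mix = 25.2 J/K

Mole fractions: x_A = 2.75/4.52 = 0.608, x_B = 0.392.
ΔS_mix = −R(n_A ln x_A + n_B ln x_B) = −8.314 × (2.75 ln 0.608 + 1.77 ln 0.392) = 25.2 J/K.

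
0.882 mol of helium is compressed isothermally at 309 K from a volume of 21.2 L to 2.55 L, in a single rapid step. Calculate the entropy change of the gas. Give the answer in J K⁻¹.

ΔS_gas = -15.5 J/K

Entropy is a state function, so ΔS_gas depends only on the end states.
For an isothermal ideal gas ΔS_gas = nR ln(V₂/V₁) = 0.882 × 8.314 × ln(2.55/21.2) = -15.5 J/K.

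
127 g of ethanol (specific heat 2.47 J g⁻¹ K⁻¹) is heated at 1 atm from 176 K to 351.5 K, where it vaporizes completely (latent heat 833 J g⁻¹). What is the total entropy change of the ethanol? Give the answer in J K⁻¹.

ΔS = 518 J/K

Warming step: ΔS₁ = m c ln(T_tr/T_i) = 127 × 2.47 × ln(351.5/176) = 217 J/K.
Phase change: ΔS₂ = +mL/T_tr = 127 × 833 / 351.5 = 301 J/K.
ΔS_total = (217) + (301) = 518 J/K.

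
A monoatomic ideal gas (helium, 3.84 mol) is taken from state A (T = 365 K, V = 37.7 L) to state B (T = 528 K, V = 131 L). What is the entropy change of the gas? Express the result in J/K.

Entropy is a state function: ΔS = nC_V ln(T₂/T₁) + nR ln(V₂/V₁), with C_V = 3R/2 = 12.47 J mol⁻¹ K⁻¹ for a monoatomic ideal gas.
ΔS = 3.84 × [12.47 × ln(528/365) + 8.314 × ln(131/37.7)] = 57.4 J/K.

ΔS = 57.4 J/K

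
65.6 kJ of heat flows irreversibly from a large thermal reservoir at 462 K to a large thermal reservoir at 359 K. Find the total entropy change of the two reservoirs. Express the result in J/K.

ΔS_hot = −Q/T_H = −65600/462 = -142 J/K and ΔS_cold = +Q/T_C = 65600/359 = 182.7 J/K.
ΔS_total = -142 + 182.7 = 40.7 J/K, positive as the second law requires.

ΔS_total = 40.7 J/K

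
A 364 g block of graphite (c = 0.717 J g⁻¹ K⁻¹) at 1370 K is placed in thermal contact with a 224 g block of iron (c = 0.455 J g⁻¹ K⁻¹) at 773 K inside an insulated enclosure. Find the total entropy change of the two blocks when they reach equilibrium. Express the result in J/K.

Energy balance: T_f = (m₁c₁T₁ + m₂c₂T₂)/(m₁c₁ + m₂c₂) = 1202.3 K.
ΔS₁ = m₁c₁ ln(T_f/T₁) = 260.988 × ln(1202.3/1370) = -34.07 J/K.
ΔS₂ = m₂c₂ ln(T_f/T₂) = 101.92 × ln(1202.3/773) = 45.02 J/K.
ΔS_total = -34.07 + 45.02 = 11 J/K.

ΔS_total = 11 J/K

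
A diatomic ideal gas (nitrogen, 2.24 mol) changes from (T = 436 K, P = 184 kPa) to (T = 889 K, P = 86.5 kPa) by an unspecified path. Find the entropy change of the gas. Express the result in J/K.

ΔS = nC_p ln(T₂/T₁) − nR ln(P₂/P₁), with C_p = 7R/2 = 29.1 J mol⁻¹ K⁻¹ for a diatomic ideal gas.
ΔS = 2.24 × [29.1 × ln(889/436) − 8.314 × ln(86.5/184)] = 60.5 J/K.

ΔS = 60.5 J/K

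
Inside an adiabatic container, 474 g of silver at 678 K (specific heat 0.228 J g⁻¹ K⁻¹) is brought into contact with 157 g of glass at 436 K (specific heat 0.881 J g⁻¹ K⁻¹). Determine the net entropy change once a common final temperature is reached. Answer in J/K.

Energy balance: T_f = (m₁c₁T₁ + m₂c₂T₂)/(m₁c₁ + m₂c₂) = 542.15 K.
ΔS₁ = m₁c₁ ln(T_f/T₁) = 108.072 × ln(542.15/678) = -24.17 J/K.
ΔS₂ = m₂c₂ ln(T_f/T₂) = 138.317 × ln(542.15/436) = 30.14 J/K.
ΔS_total = -24.17 + 30.14 = 5.97 J/K.

ΔS_total = 5.97 J/K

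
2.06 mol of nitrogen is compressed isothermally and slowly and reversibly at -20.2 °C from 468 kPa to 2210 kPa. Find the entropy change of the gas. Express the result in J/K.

For an isothermal ideal gas ΔS_gas = nR ln(P₁/P₂) = 2.06 × 8.314 × ln(468/2210) = -26.6 J/K.

ΔS_gas = -26.6 J/K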